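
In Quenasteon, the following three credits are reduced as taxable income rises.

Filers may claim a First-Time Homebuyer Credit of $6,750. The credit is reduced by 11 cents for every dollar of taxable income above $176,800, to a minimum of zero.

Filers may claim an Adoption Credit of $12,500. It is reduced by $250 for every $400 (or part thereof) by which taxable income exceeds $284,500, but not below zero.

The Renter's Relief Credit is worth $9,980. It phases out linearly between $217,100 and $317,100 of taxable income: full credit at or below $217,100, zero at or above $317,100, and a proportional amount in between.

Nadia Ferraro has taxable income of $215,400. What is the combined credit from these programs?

$24,984

First-Time Homebuyer Credit: 11% of the $38,600 excess over $176,800 is $4,246; credit = $6,750 − $4,246 = $2,504.
Adoption Credit: $215,400 is at or below the $284,500 threshold, so the full $12,500 applies.
Renter's Relief Credit: $215,400 is at or below the $217,100 threshold, so the full $9,980 applies.
Total: $2,504 + $12,500 + $9,980 = $24,984.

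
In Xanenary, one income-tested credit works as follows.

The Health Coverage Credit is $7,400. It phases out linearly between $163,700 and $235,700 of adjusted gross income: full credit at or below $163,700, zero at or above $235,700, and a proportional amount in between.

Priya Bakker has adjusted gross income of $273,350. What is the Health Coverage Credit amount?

Health Coverage Credit: $273,350 is at or above $235,700, so the credit is $0.

$0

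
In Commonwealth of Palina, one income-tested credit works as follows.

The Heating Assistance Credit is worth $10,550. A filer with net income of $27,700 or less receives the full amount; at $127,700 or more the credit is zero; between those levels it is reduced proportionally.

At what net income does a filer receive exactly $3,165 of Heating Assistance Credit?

$3,165 is 3,165/10,550 of the full $10,550, so 7,385/10,550 of the $100,000 range has been used: income = $27,700 + $100,000 × 7,385/10,550 = $97,700.

$97,700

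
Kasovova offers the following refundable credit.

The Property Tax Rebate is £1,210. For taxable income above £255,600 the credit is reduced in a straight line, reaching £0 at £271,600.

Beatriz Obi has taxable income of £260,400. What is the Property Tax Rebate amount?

Property Tax Rebate: £260,400 is £4,800 into a £16,000 phase-out range, leaving 11,200/16,000 of the credit: £1,210 × 11,200/16,000 = £847.

£847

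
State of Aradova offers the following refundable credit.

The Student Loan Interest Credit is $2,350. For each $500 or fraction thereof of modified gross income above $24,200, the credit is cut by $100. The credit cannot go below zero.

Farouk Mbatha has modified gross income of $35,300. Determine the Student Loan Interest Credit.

$50

Student Loan Interest Credit: income exceeds $24,200 by $11,100, which is 23 full-or-partial $500 increments; reduction = 23 × $100 = $2,300, leaving $50.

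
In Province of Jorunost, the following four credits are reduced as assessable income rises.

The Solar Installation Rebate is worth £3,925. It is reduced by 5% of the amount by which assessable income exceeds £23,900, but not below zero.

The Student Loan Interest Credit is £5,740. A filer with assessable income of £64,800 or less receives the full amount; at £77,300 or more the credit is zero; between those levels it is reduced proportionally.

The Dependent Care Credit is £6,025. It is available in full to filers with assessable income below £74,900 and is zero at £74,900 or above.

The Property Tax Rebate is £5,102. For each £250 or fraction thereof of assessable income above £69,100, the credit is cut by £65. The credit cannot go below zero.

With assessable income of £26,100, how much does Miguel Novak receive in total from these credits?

Solar Installation Rebate: 5% of the £2,200 excess over £23,900 is £110; credit = £3,925 − £110 = £3,815.
Student Loan Interest Credit: £26,100 is at or below the £64,800 threshold, so the full £5,740 applies.
Dependent Care Credit: £26,100 is below the £74,900 cutoff, so the full £6,025 applies.
Property Tax Rebate: £26,100 is at or below the £69,100 threshold, so the full £5,102 applies.
Total: £3,815 + £5,740 + £6,025 + £5,102 = £20,682.

£20,682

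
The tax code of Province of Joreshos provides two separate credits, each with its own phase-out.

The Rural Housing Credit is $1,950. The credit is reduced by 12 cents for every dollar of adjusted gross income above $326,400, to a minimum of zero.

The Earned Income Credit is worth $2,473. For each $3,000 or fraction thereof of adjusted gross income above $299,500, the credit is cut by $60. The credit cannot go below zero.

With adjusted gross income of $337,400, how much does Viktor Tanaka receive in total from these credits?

Rural Housing Credit: 12% of the $11,000 excess over $326,400 is $1,320; credit = $1,950 − $1,320 = $630.
Earned Income Credit: income exceeds $299,500 by $37,900, which is 13 full-or-partial $3,000 increments; reduction = 13 × $60 = $780, leaving $1,693.
Total: $630 + $1,693 = $2,323.

$2,323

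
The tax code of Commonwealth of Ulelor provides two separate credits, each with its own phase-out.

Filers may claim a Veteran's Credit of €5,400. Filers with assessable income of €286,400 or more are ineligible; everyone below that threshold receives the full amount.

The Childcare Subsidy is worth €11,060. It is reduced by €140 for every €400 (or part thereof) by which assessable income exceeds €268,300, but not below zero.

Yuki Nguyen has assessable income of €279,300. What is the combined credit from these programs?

Veteran's Credit: €279,300 is below the €286,400 cutoff, so the full €5,400 applies.
Childcare Subsidy: income exceeds €268,300 by €11,000, which is 28 full-or-partial €400 increments; reduction = 28 × €140 = €3,920, leaving €7,140.
Total: €5,400 + €7,140 = €12,540.

€12,540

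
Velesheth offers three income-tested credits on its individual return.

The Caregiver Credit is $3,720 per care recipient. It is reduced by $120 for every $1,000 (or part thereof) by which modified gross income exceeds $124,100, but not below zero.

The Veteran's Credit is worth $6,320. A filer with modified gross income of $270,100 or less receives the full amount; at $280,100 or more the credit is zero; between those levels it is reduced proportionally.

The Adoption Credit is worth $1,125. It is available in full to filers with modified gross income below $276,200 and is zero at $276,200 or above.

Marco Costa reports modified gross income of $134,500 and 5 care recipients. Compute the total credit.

$24,725

Caregiver Credit: base = 5 × $3,720 = $18,600. income exceeds $124,100 by $10,400, which is 11 full-or-partial $1,000 increments; reduction = 11 × $120 = $1,320, leaving $17,280.
Veteran's Credit: $134,500 is at or below the $270,100 threshold, so the full $6,320 applies.
Adoption Credit: $134,500 is below the $276,200 cutoff, so the full $1,125 applies.
Total: $17,280 + $6,320 + $1,125 = $24,725.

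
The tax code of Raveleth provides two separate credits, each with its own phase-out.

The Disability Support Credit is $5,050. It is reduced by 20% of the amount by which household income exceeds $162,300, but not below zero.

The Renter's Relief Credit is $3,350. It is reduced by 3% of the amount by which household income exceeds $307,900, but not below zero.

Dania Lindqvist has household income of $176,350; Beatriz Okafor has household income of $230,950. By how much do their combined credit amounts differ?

Dania ($176,350): Disability Support Credit: 20% of the $14,050 excess over $162,300 is $2,810; credit = $5,050 − $2,810 = $2,240. Renter's Relief Credit: $176,350 is at or below the $307,900 threshold, so the full $3,350 applies. total $2,240 + $3,350 = $5,590
Beatriz ($230,950): Disability Support Credit: 20% of the $68,650 excess over $162,300 is $13,730 ≥ base, so the credit is $0. Renter's Relief Credit: $230,950 is at or below the $307,900 threshold, so the full $3,350 applies. total $0 + $3,350 = $3,350
Difference: |$5,590 − $3,350| = $2,240.

$2,240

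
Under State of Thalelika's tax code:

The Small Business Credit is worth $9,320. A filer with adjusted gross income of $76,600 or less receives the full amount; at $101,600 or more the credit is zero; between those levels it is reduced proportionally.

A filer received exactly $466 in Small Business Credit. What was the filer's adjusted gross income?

$100,350

$466 is 466/9,320 of the full $9,320, so 8,854/9,320 of the $25,000 range has been used: income = $76,600 + $25,000 × 8,854/9,320 = $100,350.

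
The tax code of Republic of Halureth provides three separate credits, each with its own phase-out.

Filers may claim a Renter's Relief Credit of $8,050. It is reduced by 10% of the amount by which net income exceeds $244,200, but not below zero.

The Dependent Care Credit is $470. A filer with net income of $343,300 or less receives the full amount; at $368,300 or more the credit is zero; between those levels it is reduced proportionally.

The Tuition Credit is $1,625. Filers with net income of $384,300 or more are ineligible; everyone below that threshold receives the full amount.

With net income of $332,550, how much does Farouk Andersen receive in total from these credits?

Renter's Relief Credit: 10% of the $88,350 excess over $244,200 is $8,835 ≥ base, so the credit is $0.
Dependent Care Credit: $332,550 is at or below the $343,300 threshold, so the full $470 applies.
Tuition Credit: $332,550 is below the $384,300 cutoff, so the full $1,625 applies.
Total: $0 + $470 + $1,625 = $2,095.

$2,095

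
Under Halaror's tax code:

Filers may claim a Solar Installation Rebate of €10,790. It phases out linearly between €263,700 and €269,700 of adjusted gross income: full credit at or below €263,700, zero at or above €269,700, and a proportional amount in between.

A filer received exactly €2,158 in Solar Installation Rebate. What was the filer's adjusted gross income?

€2,158 is 2,158/10,790 of the full €10,790, so 8,632/10,790 of the €6,000 range has been used: income = €263,700 + €6,000 × 8,632/10,790 = €268,500.

€268,500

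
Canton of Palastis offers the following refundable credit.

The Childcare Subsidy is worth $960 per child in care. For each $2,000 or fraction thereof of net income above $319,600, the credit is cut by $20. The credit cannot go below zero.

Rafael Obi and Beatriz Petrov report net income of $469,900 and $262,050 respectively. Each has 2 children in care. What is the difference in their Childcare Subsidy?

$1,520

Rafael ($469,900): Childcare Subsidy: base = 2 × $960 = $1,920. income exceeds $319,600 by $150,300, which is 76 full-or-partial $2,000 increments; reduction = 76 × $20 = $1,520, leaving $400.
Beatriz ($262,050): Childcare Subsidy: base = 2 × $960 = $1,920. $262,050 is at or below the $319,600 threshold, so the full $1,920 applies.
Difference: |$400 − $1,920| = $1,520.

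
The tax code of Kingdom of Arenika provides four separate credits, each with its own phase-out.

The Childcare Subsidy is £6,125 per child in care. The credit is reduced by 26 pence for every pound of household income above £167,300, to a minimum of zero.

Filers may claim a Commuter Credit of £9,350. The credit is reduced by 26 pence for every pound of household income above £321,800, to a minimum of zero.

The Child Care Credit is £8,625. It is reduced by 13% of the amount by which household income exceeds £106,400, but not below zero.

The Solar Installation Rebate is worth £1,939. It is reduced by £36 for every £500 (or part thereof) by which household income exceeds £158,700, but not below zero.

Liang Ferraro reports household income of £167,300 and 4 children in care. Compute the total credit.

Childcare Subsidy: base = 4 × £6,125 = £24,500. £167,300 is at or below the £167,300 threshold, so the full £24,500 applies.
Commuter Credit: £167,300 is at or below the £321,800 threshold, so the full £9,350 applies.
Child Care Credit: 13% of the £60,900 excess over £106,400 is £7,917; credit = £8,625 − £7,917 = £708.
Solar Installation Rebate: income exceeds £158,700 by £8,600, which is 18 full-or-partial £500 increments; reduction = 18 × £36 = £648, leaving £1,291.
Total: £24,500 + £9,350 + £708 + £1,291 = £35,849.

£35,849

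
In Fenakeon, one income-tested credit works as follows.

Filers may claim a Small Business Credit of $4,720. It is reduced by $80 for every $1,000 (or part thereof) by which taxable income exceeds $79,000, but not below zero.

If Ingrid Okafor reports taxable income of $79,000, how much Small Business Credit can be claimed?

Small Business Credit: $79,000 is at or below the $79,000 threshold, so the full $4,720 applies.

$4,720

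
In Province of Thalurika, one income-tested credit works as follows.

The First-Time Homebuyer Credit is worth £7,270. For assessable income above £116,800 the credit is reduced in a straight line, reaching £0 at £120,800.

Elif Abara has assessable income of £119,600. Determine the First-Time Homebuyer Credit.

First-Time Homebuyer Credit: £119,600 is £2,800 into a £4,000 phase-out range, leaving 1,200/4,000 of the credit: £7,270 × 1,200/4,000 = £2,181.

£2,181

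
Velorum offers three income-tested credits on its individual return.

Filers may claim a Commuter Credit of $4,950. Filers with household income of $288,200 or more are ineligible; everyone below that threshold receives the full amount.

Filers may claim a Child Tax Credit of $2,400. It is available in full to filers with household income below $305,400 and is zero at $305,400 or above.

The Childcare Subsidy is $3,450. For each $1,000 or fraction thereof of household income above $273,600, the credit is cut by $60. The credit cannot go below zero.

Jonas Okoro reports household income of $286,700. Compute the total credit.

Commuter Credit: $286,700 is below the $288,200 cutoff, so the full $4,950 applies.
Child Tax Credit: $286,700 is below the $305,400 cutoff, so the full $2,400 applies.
Childcare Subsidy: income exceeds $273,600 by $13,100, which is 14 full-or-partial $1,000 increments; reduction = 14 × $60 = $840, leaving $2,610.
Total: $4,950 + $2,400 + $2,610 = $9,960.

$9,960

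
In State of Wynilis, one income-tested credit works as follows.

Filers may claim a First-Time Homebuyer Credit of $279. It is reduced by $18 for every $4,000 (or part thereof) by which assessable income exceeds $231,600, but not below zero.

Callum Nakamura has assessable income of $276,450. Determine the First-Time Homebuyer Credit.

First-Time Homebuyer Credit: income exceeds $231,600 by $44,850, which is 12 full-or-partial $4,000 increments; reduction = 12 × $18 = $216, leaving $63.

$63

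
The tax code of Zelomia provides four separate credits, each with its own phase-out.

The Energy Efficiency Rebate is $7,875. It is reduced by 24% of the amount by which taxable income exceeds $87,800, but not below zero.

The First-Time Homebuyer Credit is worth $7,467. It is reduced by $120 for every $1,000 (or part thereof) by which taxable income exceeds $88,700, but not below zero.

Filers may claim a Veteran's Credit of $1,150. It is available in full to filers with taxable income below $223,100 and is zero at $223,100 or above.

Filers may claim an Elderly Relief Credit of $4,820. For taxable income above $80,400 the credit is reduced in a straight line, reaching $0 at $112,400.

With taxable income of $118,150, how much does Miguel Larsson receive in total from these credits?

Energy Efficiency Rebate: 24% of the $30,350 excess over $87,800 is $7,284; credit = $7,875 − $7,284 = $591.
First-Time Homebuyer Credit: income exceeds $88,700 by $29,450, which is 30 full-or-partial $1,000 increments; reduction = 30 × $120 = $3,600, leaving $3,867.
Veteran's Credit: $118,150 is below the $223,100 cutoff, so the full $1,150 applies.
Elderly Relief Credit: $118,150 is at or above $112,400, so the credit is $0.
Total: $591 + $3,867 + $1,150 + $0 = $5,608.

$5,608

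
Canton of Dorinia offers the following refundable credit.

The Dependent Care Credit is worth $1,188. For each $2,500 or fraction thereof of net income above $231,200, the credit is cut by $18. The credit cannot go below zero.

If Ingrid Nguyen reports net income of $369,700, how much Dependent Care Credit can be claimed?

Dependent Care Credit: income exceeds $231,200 by $138,500, which is 56 full-or-partial $2,500 increments; reduction = 56 × $18 = $1,008, leaving $180.

$180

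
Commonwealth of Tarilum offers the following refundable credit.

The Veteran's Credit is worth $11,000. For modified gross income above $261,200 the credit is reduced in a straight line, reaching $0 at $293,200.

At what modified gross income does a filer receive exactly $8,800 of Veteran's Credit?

$267,600

$8,800 is 8,800/11,000 of the full $11,000, so 2,200/11,000 of the $32,000 range has been used: income = $261,200 + $32,000 × 2,200/11,000 = $267,600.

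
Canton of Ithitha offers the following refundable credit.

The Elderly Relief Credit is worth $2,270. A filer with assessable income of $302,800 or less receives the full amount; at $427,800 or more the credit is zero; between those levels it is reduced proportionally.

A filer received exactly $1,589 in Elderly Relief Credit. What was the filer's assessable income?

$1,589 is 1,589/2,270 of the full $2,270, so 681/2,270 of the $125,000 range has been used: income = $302,800 + $125,000 × 681/2,270 = $340,300.

$340,300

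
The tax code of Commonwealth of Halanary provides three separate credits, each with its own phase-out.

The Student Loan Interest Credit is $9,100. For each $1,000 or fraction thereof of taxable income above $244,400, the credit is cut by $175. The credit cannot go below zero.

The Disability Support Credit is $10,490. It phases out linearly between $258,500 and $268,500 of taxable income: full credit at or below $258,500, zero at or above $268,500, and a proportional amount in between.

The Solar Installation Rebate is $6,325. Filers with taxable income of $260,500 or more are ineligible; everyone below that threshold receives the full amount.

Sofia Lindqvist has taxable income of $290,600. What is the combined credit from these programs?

$875

Student Loan Interest Credit: income exceeds $244,400 by $46,200, which is 47 full-or-partial $1,000 increments; reduction = 47 × $175 = $8,225, leaving $875.
Disability Support Credit: $290,600 is at or above $268,500, so the credit is $0.
Solar Installation Rebate: $290,600 meets or exceeds the $260,500 cutoff, so the credit is $0.
Total: $875 + $0 + $0 = $875.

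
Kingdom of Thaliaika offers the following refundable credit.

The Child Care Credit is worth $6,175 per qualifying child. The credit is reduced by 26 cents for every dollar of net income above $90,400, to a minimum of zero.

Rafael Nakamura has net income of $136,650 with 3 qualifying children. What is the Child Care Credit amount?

Child Care Credit: base = 3 × $6,175 = $18,525. 26% of the $46,250 excess over $90,400 is $12,025; credit = $18,525 − $12,025 = $6,500.

$6,500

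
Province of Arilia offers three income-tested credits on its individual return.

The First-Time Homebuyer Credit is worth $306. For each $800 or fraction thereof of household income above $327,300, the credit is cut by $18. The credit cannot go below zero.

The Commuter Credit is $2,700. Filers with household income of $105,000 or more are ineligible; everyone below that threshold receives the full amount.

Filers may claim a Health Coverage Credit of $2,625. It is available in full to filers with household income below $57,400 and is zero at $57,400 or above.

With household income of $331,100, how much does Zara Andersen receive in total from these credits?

First-Time Homebuyer Credit: income exceeds $327,300 by $3,800, which is 5 full-or-partial $800 increments; reduction = 5 × $18 = $90, leaving $216.
Commuter Credit: $331,100 meets or exceeds the $105,000 cutoff, so the credit is $0.
Health Coverage Credit: $331,100 meets or exceeds the $57,400 cutoff, so the credit is $0.
Total: $216 + $0 + $0 = $216.

$216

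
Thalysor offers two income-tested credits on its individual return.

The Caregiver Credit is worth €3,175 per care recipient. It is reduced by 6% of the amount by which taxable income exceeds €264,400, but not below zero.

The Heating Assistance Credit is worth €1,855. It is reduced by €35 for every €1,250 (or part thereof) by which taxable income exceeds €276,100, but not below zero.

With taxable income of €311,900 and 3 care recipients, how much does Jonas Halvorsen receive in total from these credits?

€7,515

Caregiver Credit: base = 3 × €3,175 = €9,525. 6% of the €47,500 excess over €264,400 is €2,850; credit = €9,525 − €2,850 = €6,675.
Heating Assistance Credit: income exceeds €276,100 by €35,800, which is 29 full-or-partial €1,250 increments; reduction = 29 × €35 = €1,015, leaving €840.
Total: €6,675 + €840 = €7,515.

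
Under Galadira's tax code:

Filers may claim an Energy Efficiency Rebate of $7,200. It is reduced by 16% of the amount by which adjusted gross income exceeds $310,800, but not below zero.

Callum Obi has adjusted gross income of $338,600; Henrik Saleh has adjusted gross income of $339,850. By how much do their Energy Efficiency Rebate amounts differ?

Callum ($338,600): Energy Efficiency Rebate: 16% of the $27,800 excess over $310,800 is $4,448; credit = $7,200 − $4,448 = $2,752.
Henrik ($339,850): Energy Efficiency Rebate: 16% of the $29,050 excess over $310,800 is $4,648; credit = $7,200 − $4,648 = $2,552.
Difference: |$2,752 − $2,552| = $200.

$200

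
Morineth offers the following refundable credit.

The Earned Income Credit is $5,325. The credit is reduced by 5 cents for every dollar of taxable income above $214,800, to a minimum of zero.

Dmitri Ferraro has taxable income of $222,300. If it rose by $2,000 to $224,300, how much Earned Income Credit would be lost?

$100

At $222,300 — 5% of the $7,500 excess over $214,800 is $375; credit = $5,325 − $375 = $4,950.
At $224,300 — 5% of the $9,500 excess over $214,800 is $475; credit = $5,325 − $475 = $4,850.
Lost: $4,950 − $4,850 = $100.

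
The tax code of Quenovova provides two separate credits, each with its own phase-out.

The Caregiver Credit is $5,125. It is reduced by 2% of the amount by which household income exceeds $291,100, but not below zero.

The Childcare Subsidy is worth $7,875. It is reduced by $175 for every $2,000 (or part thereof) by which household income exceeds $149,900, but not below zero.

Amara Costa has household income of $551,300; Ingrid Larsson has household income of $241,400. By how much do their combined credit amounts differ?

Amara ($551,300): Caregiver Credit: 2% of the $260,200 excess over $291,100 is $5,204 ≥ base, so the credit is $0. Childcare Subsidy: income exceeds $149,900 by $401,400 → 201 increments × $175 = $35,175 ≥ base, so the credit is $0. total $0 + $0 = $0
Ingrid ($241,400): Caregiver Credit: $241,400 is at or below the $291,100 threshold, so the full $5,125 applies. Childcare Subsidy: income exceeds $149,900 by $91,500 → 46 increments × $175 = $8,050 ≥ base, so the credit is $0. total $5,125 + $0 = $5,125
Difference: |$0 − $5,125| = $5,125.

$5,125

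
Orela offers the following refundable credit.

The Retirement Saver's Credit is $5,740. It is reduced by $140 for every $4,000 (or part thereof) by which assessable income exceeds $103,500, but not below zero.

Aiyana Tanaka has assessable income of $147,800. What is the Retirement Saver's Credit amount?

Retirement Saver's Credit: income exceeds $103,500 by $44,300, which is 12 full-or-partial $4,000 increments; reduction = 12 × $140 = $1,680, leaving $4,060.

$4,060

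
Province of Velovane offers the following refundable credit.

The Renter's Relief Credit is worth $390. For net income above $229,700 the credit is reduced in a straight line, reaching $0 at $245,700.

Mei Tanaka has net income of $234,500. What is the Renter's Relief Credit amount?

Renter's Relief Credit: $234,500 is $4,800 into a $16,000 phase-out range, leaving 11,200/16,000 of the credit: $390 × 11,200/16,000 = $273.

$273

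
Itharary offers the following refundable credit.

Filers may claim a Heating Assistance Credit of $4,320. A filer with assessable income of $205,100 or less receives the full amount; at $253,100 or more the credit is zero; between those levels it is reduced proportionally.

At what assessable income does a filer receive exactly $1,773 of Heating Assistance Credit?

$1,773 is 1,773/4,320 of the full $4,320, so 2,547/4,320 of the $48,000 range has been used: income = $205,100 + $48,000 × 2,547/4,320 = $233,400.

$233,400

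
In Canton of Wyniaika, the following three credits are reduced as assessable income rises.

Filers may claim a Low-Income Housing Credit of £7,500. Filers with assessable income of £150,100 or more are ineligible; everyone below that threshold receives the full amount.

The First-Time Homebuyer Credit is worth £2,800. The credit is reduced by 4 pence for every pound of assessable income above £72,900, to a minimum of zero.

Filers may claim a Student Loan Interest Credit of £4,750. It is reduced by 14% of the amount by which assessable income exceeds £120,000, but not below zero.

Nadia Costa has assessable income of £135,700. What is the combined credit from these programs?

Low-Income Housing Credit: £135,700 is below the £150,100 cutoff, so the full £7,500 applies.
First-Time Homebuyer Credit: 4% of the £62,800 excess over £72,900 is £2,512; credit = £2,800 − £2,512 = £288.
Student Loan Interest Credit: 14% of the £15,700 excess over £120,000 is £2,198; credit = £4,750 − £2,198 = £2,552.
Total: £7,500 + £288 + £2,552 = £10,340.

£10,340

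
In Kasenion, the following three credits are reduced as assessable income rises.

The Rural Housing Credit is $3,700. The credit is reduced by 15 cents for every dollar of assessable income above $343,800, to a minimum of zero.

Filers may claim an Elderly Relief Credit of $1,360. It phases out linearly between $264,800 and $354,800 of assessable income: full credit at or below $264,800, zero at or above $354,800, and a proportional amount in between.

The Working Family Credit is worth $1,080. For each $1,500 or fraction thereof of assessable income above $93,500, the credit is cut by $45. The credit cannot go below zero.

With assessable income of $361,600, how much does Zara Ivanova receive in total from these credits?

Rural Housing Credit: 15% of the $17,800 excess over $343,800 is $2,670; credit = $3,700 − $2,670 = $1,030.
Elderly Relief Credit: $361,600 is at or above $354,800, so the credit is $0.
Working Family Credit: income exceeds $93,500 by $268,100 → 179 increments × $45 = $8,055 ≥ base, so the credit is $0.
Total: $1,030 + $0 + $0 = $1,030.

$1,030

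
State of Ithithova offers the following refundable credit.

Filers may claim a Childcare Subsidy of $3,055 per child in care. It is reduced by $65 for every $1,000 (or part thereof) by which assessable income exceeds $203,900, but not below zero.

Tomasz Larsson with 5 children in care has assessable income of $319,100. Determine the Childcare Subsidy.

Childcare Subsidy: base = 5 × $3,055 = $15,275. income exceeds $203,900 by $115,200, which is 116 full-or-partial $1,000 increments; reduction = 116 × $65 = $7,540, leaving $7,735.

$7,735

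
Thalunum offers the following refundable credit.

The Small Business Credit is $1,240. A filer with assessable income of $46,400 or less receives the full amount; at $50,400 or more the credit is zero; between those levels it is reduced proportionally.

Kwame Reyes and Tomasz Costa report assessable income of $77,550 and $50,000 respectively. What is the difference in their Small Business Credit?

$124

Kwame ($77,550): Small Business Credit: $77,550 is at or above $50,400, so the credit is $0.
Tomasz ($50,000): Small Business Credit: $50,000 is $3,600 into a $4,000 phase-out range, leaving 400/4,000 of the credit: $1,240 × 400/4,000 = $124.
Difference: |$0 − $124| = $124.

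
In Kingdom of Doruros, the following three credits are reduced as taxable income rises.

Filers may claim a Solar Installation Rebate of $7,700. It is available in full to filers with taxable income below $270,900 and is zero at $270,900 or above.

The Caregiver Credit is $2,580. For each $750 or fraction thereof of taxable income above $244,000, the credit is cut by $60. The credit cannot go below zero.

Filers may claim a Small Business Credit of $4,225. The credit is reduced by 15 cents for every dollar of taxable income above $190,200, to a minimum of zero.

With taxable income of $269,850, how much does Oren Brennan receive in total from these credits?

$8,180

Solar Installation Rebate: $269,850 is below the $270,900 cutoff, so the full $7,700 applies.
Caregiver Credit: income exceeds $244,000 by $25,850, which is 35 full-or-partial $750 increments; reduction = 35 × $60 = $2,100, leaving $480.
Small Business Credit: 15% of the $79,650 excess over $190,200 is $11,947.50 ≥ base, so the credit is $0.
Total: $7,700 + $480 + $0 = $8,180.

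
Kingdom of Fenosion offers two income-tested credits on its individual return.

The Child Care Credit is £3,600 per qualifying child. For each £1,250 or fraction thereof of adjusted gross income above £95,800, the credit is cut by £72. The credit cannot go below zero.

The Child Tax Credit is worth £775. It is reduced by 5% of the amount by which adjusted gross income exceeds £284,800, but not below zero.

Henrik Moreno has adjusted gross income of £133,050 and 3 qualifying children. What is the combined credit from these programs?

£9,415

Child Care Credit: base = 3 × £3,600 = £10,800. income exceeds £95,800 by £37,250, which is 30 full-or-partial £1,250 increments; reduction = 30 × £72 = £2,160, leaving £8,640.
Child Tax Credit: £133,050 is at or below the £284,800 threshold, so the full £775 applies.
Total: £8,640 + £775 = £9,415.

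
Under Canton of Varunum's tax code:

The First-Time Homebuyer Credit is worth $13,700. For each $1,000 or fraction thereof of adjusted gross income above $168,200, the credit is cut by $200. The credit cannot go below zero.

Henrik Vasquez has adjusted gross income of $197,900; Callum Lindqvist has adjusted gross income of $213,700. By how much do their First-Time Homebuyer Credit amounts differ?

$3,200

Henrik ($197,900): First-Time Homebuyer Credit: income exceeds $168,200 by $29,700, which is 30 full-or-partial $1,000 increments; reduction = 30 × $200 = $6,000, leaving $7,700.
Callum ($213,700): First-Time Homebuyer Credit: income exceeds $168,200 by $45,500, which is 46 full-or-partial $1,000 increments; reduction = 46 × $200 = $9,200, leaving $4,500.
Difference: |$7,700 − $4,500| = $3,200.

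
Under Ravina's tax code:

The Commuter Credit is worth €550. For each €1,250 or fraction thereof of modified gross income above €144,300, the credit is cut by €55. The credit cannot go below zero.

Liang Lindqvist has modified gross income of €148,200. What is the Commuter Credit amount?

€330

Commuter Credit: income exceeds €144,300 by €3,900, which is 4 full-or-partial €1,250 increments; reduction = 4 × €55 = €220, leaving €330.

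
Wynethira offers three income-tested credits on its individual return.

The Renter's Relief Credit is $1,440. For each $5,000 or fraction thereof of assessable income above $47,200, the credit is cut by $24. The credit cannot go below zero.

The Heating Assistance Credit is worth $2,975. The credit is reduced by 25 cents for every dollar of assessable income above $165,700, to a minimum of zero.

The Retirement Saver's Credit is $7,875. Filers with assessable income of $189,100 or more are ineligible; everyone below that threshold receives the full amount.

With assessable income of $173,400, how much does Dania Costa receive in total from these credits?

Renter's Relief Credit: income exceeds $47,200 by $126,200, which is 26 full-or-partial $5,000 increments; reduction = 26 × $24 = $624, leaving $816.
Heating Assistance Credit: 25% of the $7,700 excess over $165,700 is $1,925; credit = $2,975 − $1,925 = $1,050.
Retirement Saver's Credit: $173,400 is below the $189,100 cutoff, so the full $7,875 applies.
Total: $816 + $1,050 + $7,875 = $9,741.

$9,741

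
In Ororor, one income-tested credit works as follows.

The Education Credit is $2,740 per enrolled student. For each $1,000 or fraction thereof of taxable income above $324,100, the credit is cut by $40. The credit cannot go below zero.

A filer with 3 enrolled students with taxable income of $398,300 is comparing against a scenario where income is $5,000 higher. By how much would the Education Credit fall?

At $398,300 — base = 3 × $2,740 = $8,220. income exceeds $324,100 by $74,200, which is 75 full-or-partial $1,000 increments; reduction = 75 × $40 = $3,000, leaving $5,220.
At $403,300 — base = 3 × $2,740 = $8,220. income exceeds $324,100 by $79,200, which is 80 full-or-partial $1,000 increments; reduction = 80 × $40 = $3,200, leaving $5,020.
Lost: $5,220 − $5,020 = $200.

$200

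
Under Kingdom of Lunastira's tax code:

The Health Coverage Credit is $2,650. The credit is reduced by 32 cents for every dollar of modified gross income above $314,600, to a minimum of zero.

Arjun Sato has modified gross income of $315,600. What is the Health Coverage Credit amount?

$2,330

Health Coverage Credit: 32% of the $1,000 excess over $314,600 is $320; credit = $2,650 − $320 = $2,330.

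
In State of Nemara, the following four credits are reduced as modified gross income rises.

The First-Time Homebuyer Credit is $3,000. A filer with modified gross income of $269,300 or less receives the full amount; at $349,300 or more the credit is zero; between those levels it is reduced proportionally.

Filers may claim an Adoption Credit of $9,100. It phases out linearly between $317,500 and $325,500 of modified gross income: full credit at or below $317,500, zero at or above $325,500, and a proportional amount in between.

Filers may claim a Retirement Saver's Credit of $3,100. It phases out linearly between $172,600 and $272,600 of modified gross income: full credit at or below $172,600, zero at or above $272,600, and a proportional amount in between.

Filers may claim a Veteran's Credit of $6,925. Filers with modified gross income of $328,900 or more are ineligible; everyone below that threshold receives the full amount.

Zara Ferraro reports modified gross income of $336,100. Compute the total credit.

$495

First-Time Homebuyer Credit: $336,100 is $66,800 into a $80,000 phase-out range, leaving 13,200/80,000 of the credit: $3,000 × 13,200/80,000 = $495.
Adoption Credit: $336,100 is at or above $325,500, so the credit is $0.
Retirement Saver's Credit: $336,100 is at or above $272,600, so the credit is $0.
Veteran's Credit: $336,100 meets or exceeds the $328,900 cutoff, so the credit is $0.
Total: $495 + $0 + $0 + $0 = $495.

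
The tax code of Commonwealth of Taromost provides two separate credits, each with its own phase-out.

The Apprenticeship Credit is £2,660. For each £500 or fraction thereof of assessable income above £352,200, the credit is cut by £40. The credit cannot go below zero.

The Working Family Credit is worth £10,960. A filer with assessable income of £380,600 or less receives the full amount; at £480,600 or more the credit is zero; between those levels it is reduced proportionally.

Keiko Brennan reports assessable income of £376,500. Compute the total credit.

Apprenticeship Credit: income exceeds £352,200 by £24,300, which is 49 full-or-partial £500 increments; reduction = 49 × £40 = £1,960, leaving £700.
Working Family Credit: £376,500 is at or below the £380,600 threshold, so the full £10,960 applies.
Total: £700 + £10,960 = £11,660.

£11,660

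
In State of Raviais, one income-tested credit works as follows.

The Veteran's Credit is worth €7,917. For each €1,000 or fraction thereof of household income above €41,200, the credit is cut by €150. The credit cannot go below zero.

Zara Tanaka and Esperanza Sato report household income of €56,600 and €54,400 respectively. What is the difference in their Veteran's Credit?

€300

Zara (€56,600): Veteran's Credit: income exceeds €41,200 by €15,400, which is 16 full-or-partial €1,000 increments; reduction = 16 × €150 = €2,400, leaving €5,517.
Esperanza (€54,400): Veteran's Credit: income exceeds €41,200 by €13,200, which is 14 full-or-partial €1,000 increments; reduction = 14 × €150 = €2,100, leaving €5,817.
Difference: |€5,517 − €5,817| = €300.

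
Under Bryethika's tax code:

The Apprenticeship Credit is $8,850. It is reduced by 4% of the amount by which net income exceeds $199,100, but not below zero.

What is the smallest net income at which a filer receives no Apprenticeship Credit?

$420,350

The credit falls by 4% of each dollar above $199,100, so it reaches zero when the excess is $8,850 / 4% = $221,250: income = $199,100 + $221,250 = $420,350.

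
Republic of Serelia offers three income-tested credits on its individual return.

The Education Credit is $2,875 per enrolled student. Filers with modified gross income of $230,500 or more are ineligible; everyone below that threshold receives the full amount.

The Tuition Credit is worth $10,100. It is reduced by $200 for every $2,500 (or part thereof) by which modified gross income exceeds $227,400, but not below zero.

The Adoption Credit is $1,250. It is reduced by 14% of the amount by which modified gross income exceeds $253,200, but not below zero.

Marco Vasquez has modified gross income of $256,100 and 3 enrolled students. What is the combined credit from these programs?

Education Credit: base = 3 × $2,875 = $8,625. $256,100 meets or exceeds the $230,500 cutoff, so the credit is $0.
Tuition Credit: income exceeds $227,400 by $28,700, which is 12 full-or-partial $2,500 increments; reduction = 12 × $200 = $2,400, leaving $7,700.
Adoption Credit: 14% of the $2,900 excess over $253,200 is $406; credit = $1,250 − $406 = $844.
Total: $0 + $7,700 + $844 = $8,544.

$8,544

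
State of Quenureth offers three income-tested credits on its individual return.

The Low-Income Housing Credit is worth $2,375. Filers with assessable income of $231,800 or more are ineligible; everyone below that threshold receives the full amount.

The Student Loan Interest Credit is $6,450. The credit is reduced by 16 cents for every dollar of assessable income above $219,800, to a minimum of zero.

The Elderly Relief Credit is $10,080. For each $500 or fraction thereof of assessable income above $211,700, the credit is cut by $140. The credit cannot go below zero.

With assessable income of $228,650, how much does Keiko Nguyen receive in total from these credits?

Low-Income Housing Credit: $228,650 is below the $231,800 cutoff, so the full $2,375 applies.
Student Loan Interest Credit: 16% of the $8,850 excess over $219,800 is $1,416; credit = $6,450 − $1,416 = $5,034.
Elderly Relief Credit: income exceeds $211,700 by $16,950, which is 34 full-or-partial $500 increments; reduction = 34 × $140 = $4,760, leaving $5,320.
Total: $2,375 + $5,034 + $5,320 = $12,729.

$12,729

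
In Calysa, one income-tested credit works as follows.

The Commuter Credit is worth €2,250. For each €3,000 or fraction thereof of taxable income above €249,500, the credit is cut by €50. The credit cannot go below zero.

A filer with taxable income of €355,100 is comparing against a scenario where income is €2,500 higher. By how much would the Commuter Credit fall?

€50

At €355,100 — income exceeds €249,500 by €105,600, which is 36 full-or-partial €3,000 increments; reduction = 36 × €50 = €1,800, leaving €450.
At €357,600 — income exceeds €249,500 by €108,100, which is 37 full-or-partial €3,000 increments; reduction = 37 × €50 = €1,850, leaving €400.
Lost: €450 − €400 = €50.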